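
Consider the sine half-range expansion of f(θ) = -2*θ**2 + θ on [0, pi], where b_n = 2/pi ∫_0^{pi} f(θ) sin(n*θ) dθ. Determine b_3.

2*(-18*pi**2 + 8 + 9*pi)/(27*pi)

b_3 = 2/pi ∫_0^{pi} (-2*θ**2 + θ) sin(3*θ) dθ.
Integrating by parts twice (tabular method), an antiderivative of (-2*θ**2 + θ) sin(3*θ) is 2*θ**2*cos(3*θ)/3 - 4*θ*sin(3*θ)/9 - θ*cos(3*θ)/3 + sin(3*θ)/9 - 4*cos(3*θ)/27; evaluating from 0 to pi: ∫_{0}^{pi} (-2*θ**2 + θ) sin(3*θ) dθ = (-2*pi**2/3 + 4/27 + pi/3) - (-4/27) = -2*pi**2/3 + 8/27 + pi/3.
Hence b_3 = (2/pi)·(-2*pi**2/3 + 8/27 + pi/3) = 2*(-18*pi**2 + 8 + 9*pi)/(27*pi).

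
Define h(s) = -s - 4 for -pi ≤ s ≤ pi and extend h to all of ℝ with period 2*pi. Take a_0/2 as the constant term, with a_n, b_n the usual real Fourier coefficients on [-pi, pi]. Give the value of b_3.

b_3 = 1/pi ∫_{-pi}^{pi} h(s) sin(3*s) ds.
Integrating by parts (boundary term plus one more integral), an antiderivative of (-s - 4) sin(3*s) is s*cos(3*s)/3 - sin(3*s)/9 + 4*cos(3*s)/3; evaluating from -pi to pi: ∫_{-pi}^{pi} (-s - 4) sin(3*s) ds = (-4/3 - pi/3) - (-4/3 + pi/3) = -2*pi/3.
Hence b_3 = (1/pi)·(-2*pi/3) = -2/3.

-2/3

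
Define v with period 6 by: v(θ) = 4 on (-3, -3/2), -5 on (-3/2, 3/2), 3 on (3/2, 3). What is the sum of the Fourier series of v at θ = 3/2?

At θ = 3/2 the one-sided limits are v(3/2^-) = -5 and v(3/2^+) = 3.
By Dirichlet's theorem the series converges to their average, [(-5) + (3)]/2 = -1.

-1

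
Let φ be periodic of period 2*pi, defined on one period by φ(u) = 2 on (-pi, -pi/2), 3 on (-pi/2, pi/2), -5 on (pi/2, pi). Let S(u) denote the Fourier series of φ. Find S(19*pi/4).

u = 19*pi/4 differs from u = 3*pi/4 by 2 full period(s), and the series is 2*pi-periodic.
φ is continuous at u = 3*pi/4 with value -5, so the series converges to -5 there.

-5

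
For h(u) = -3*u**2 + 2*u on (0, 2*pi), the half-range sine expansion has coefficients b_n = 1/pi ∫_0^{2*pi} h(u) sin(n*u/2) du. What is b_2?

-4 + 12*pi

b_2 = 1/pi ∫_0^{2*pi} (-3*u**2 + 2*u) sin(u) du.
Integrating by parts twice (tabular method), an antiderivative of (-3*u**2 + 2*u) sin(u) is 3*u**2*cos(u) - 6*u*sin(u) - 2*u*cos(u) + 2*sin(u) - 6*cos(u); evaluating from 0 to 2*pi: ∫_{0}^{2*pi} (-3*u**2 + 2*u) sin(u) du = (-4*pi - 6 + 12*pi**2) - (-6) = 4*pi*(-1 + 3*pi).
Hence b_2 = (1/pi)·(4*pi*(-1 + 3*pi)) = -4 + 12*pi.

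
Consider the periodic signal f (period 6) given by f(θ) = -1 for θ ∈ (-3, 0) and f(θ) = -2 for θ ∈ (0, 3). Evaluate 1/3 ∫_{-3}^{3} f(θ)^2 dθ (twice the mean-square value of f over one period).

1/3 ∫_{-3}^{3} f(θ)^2 dθ = 1/3 · (15) = 5.

5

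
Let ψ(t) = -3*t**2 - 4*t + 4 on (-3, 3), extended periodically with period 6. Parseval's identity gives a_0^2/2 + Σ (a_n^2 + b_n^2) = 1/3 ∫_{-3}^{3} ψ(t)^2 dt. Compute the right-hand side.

1/3 ∫_{-3}^{3} ψ(t)^2 dt = 1/3 · (4134/5) = 1378/5.

1378/5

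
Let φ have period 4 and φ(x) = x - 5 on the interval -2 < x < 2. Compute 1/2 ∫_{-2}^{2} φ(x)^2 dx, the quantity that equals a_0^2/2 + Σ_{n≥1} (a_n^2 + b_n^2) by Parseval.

1/2 ∫_{-2}^{2} φ(x)^2 dx = 1/2 · (316/3) = 158/3.

158/3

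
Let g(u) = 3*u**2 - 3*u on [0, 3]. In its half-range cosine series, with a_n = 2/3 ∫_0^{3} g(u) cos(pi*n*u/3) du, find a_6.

3/pi**2

a_6 = 2/3 ∫_0^{3} (3*u**2 - 3*u) cos(2*pi*u) du.
Integrating by parts twice (tabular method), an antiderivative of (3*u**2 - 3*u) cos(2*pi*u) is 3*u**2*sin(2*pi*u)/(2*pi) - 3*u*sin(2*pi*u)/(2*pi) + 3*u*cos(2*pi*u)/(2*pi**2) - 3*sin(2*pi*u)/(4*pi**3) - 3*cos(2*pi*u)/(4*pi**2); evaluating from 0 to 3: ∫_{0}^{3} (3*u**2 - 3*u) cos(2*pi*u) du = (15/(4*pi**2)) - (-3/(4*pi**2)) = 9/(2*pi**2).
Hence a_6 = (2/3)·(9/(2*pi**2)) = 3/pi**2.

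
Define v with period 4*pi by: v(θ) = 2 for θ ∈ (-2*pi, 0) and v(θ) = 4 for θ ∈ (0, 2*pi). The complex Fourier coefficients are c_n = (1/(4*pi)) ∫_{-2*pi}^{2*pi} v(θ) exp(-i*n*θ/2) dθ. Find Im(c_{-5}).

Since v is real-valued, Im(c_{-5}) = -(1/(4*pi)) ∫_{-2*pi}^{2*pi} v(θ) sin(-5*θ/2) dθ = b_{5}/2.
Split the integral at the breakpoints.
Directly, an antiderivative of (2) sin(-5*θ/2) is 4*cos(5*θ/2)/5; evaluating from -2*pi to 0: ∫_{-2*pi}^{0} (2) sin(-5*θ/2) dθ = (4/5) - (-4/5) = 8/5.
Directly, an antiderivative of (4) sin(-5*θ/2) is 8*cos(5*θ/2)/5; evaluating from 0 to 2*pi: ∫_{0}^{2*pi} (4) sin(-5*θ/2) dθ = (-8/5) - (8/5) = -16/5.
So ∫_{-2*pi}^{2*pi} v(θ) sin(-5*θ/2) dθ = -8/5.
Hence Im(c_{-5}) = (-1/(4*pi))·(-8/5) = 2/(5*pi).

2/(5*pi)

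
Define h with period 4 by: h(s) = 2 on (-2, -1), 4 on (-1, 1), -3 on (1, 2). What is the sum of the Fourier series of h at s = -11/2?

2

s = -11/2 differs from s = -3/2 by -1 full period(s), and the series is 4-periodic.
h is continuous at s = -3/2 with value 2, so the series converges to 2 there.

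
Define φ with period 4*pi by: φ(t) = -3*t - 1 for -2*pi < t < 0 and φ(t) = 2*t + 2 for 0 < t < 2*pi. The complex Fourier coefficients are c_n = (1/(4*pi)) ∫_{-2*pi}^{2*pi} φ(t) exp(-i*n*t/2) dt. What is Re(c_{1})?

Since φ is real-valued, Re(c_{1}) = (1/(4*pi)) ∫_{-2*pi}^{2*pi} φ(t) cos(t/2) dt = a_{1}/2.
Split the integral at the breakpoints.
Integrating by parts (boundary term plus one more integral), an antiderivative of (-3*t - 1) cos(t/2) is -6*t*sin(t/2) - 2*sin(t/2) - 12*cos(t/2); evaluating from -2*pi to 0: ∫_{-2*pi}^{0} (-3*t - 1) cos(t/2) dt = (-12) - (12) = -24.
Integrating by parts (boundary term plus one more integral), an antiderivative of (2*t + 2) cos(t/2) is 4*t*sin(t/2) + 4*sin(t/2) + 8*cos(t/2); evaluating from 0 to 2*pi: ∫_{0}^{2*pi} (2*t + 2) cos(t/2) dt = (-8) - (8) = -16.
So ∫_{-2*pi}^{2*pi} φ(t) cos(t/2) dt = -40.
Hence Re(c_{1}) = (1/(4*pi))·(-40) = -10/pi.

-10/pi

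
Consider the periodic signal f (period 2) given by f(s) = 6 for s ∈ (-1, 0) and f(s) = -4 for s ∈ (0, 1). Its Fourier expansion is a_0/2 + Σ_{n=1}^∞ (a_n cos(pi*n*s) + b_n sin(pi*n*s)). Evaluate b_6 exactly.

b_6 = ∫_{-1}^{1} f(s) sin(6*pi*s) ds.
Split the integral at the breakpoints.
Directly, an antiderivative of (6) sin(6*pi*s) is -cos(6*pi*s)/pi; evaluating from -1 to 0: ∫_{-1}^{0} (6) sin(6*pi*s) ds = (-1/pi) - (-1/pi) = 0.
Directly, an antiderivative of (-4) sin(6*pi*s) is 2*cos(6*pi*s)/(3*pi); evaluating from 0 to 1: ∫_{0}^{1} (-4) sin(6*pi*s) ds = (2/(3*pi)) - (2/(3*pi)) = 0.
Summing the pieces gives b_6 = 0.

0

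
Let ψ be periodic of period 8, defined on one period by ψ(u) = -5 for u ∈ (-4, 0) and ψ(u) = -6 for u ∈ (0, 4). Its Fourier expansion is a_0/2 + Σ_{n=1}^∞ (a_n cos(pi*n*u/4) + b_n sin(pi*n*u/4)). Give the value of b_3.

b_3 = 1/4 ∫_{-4}^{4} ψ(u) sin(3*pi*u/4) du.
Split the integral at the breakpoints.
Directly, an antiderivative of (-5) sin(3*pi*u/4) is 20*cos(3*pi*u/4)/(3*pi); evaluating from -4 to 0: ∫_{-4}^{0} (-5) sin(3*pi*u/4) du = (20/(3*pi)) - (-20/(3*pi)) = 40/(3*pi).
Directly, an antiderivative of (-6) sin(3*pi*u/4) is 8*cos(3*pi*u/4)/pi; evaluating from 0 to 4: ∫_{0}^{4} (-6) sin(3*pi*u/4) du = (-8/pi) - (8/pi) = -16/pi.
Summing the pieces and multiplying by (1/4) gives b_3 = -2/(3*pi).

-2/(3*pi)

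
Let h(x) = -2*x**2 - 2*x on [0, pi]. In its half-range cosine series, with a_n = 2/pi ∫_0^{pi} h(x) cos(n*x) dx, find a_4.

-1/2

a_4 = 2/pi ∫_0^{pi} (-2*x**2 - 2*x) cos(4*x) dx.
Integrating by parts twice (tabular method), an antiderivative of (-2*x**2 - 2*x) cos(4*x) is -x**2*sin(4*x)/2 - x*sin(4*x)/2 - x*cos(4*x)/4 + sin(4*x)/16 - cos(4*x)/8; evaluating from 0 to pi: ∫_{0}^{pi} (-2*x**2 - 2*x) cos(4*x) dx = (-pi/4 - 1/8) - (-1/8) = -pi/4.
Hence a_4 = (2/pi)·(-pi/4) = -1/2.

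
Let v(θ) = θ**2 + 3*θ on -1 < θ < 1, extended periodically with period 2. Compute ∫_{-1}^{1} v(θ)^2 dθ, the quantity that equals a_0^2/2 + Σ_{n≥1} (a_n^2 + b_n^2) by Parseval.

∫_{-1}^{1} v(θ)^2 dθ = 32/5.

32/5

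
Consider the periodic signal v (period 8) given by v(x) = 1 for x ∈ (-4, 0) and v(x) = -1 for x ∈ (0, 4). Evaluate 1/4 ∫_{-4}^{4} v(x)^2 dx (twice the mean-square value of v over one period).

2

1/4 ∫_{-4}^{4} v(x)^2 dx = 1/4 · (8) = 2.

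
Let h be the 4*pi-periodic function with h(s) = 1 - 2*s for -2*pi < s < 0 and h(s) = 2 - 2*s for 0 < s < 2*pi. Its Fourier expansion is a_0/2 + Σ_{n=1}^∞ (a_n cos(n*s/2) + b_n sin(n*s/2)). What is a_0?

a_0 = (1/(2*pi)) ∫_{-2*pi}^{2*pi} h(s) ds = (1/(2*pi)) · (6*pi) = 3.

3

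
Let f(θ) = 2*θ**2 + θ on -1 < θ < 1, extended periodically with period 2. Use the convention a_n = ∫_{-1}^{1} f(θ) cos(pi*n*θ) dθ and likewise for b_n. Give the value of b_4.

-1/(2*pi)

b_4 = ∫_{-1}^{1} f(θ) sin(4*pi*θ) dθ.
Integrating by parts twice (tabular method), an antiderivative of (2*θ**2 + θ) sin(4*pi*θ) is -θ**2*cos(4*pi*θ)/(2*pi) + θ*sin(4*pi*θ)/(4*pi**2) - θ*cos(4*pi*θ)/(4*pi) + sin(4*pi*θ)/(16*pi**2) + cos(4*pi*θ)/(16*pi**3); evaluating from -1 to 1: ∫_{-1}^{1} (2*θ**2 + θ) sin(4*pi*θ) dθ = ((1 - 12*pi**2)/(16*pi**3)) - ((1 - 4*pi**2)/(16*pi**3)) = -1/(2*pi).
Hence b_4 = -1/(2*pi).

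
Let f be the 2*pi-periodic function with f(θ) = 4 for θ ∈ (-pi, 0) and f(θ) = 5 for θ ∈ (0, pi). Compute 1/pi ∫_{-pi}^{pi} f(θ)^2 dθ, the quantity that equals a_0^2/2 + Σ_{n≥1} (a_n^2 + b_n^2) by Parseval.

1/pi ∫_{-pi}^{pi} f(θ)^2 dθ = 1/pi · (41*pi) = 41.

41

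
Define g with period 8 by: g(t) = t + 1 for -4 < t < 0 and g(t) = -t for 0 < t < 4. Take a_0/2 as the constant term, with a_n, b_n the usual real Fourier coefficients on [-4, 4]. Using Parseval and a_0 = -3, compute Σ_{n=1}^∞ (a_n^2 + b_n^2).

19/6

Parseval: a_0^2/2 + Σ_{n≥1} (a_n^2+b_n^2) = 1/4 ∫_{-4}^{4} g(t)^2 dt = 23/3.
Subtract a_0^2/2 = 9/2: Σ (a_n^2+b_n^2) = 19/6.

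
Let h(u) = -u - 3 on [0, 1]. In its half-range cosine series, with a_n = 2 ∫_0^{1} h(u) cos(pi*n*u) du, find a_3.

a_3 = 2 ∫_0^{1} (-u - 3) cos(3*pi*u) du.
Integrating by parts (boundary term plus one more integral), an antiderivative of (-u - 3) cos(3*pi*u) is -u*sin(3*pi*u)/(3*pi) - sin(3*pi*u)/pi - cos(3*pi*u)/(9*pi**2); evaluating from 0 to 1: ∫_{0}^{1} (-u - 3) cos(3*pi*u) du = (1/(9*pi**2)) - (-1/(9*pi**2)) = 2/(9*pi**2).
Hence a_3 = 2·(2/(9*pi**2)) = 4/(9*pi**2).

4/(9*pi**2)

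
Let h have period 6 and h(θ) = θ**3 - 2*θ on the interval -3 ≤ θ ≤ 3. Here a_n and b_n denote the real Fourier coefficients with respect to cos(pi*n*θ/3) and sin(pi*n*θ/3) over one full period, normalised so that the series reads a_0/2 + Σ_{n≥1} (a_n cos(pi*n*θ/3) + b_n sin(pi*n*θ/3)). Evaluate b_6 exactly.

b_6 = 1/3 ∫_{-3}^{3} h(θ) sin(2*pi*θ) dθ.
h is odd and sin(2*pi*θ) is odd, so the integrand is even and b_6 = 2/3 ∫_0^{3} h(θ) sin(2*pi*θ) dθ.
Integrating by parts three times (tabular method), an antiderivative of (θ**3 - 2*θ) sin(2*pi*θ) is -θ**3*cos(2*pi*θ)/(2*pi) + 3*θ**2*sin(2*pi*θ)/(4*pi**2) + 3*θ*cos(2*pi*θ)/(4*pi**3) + θ*cos(2*pi*θ)/pi - sin(2*pi*θ)/(2*pi**2) - 3*sin(2*pi*θ)/(8*pi**4); evaluating from 0 to 3: ∫_{0}^{3} (θ**3 - 2*θ) sin(2*pi*θ) dθ = (3*(3 - 14*pi**2)/(4*pi**3)) - (0) = 3*(3 - 14*pi**2)/(4*pi**3).
Hence b_6 = (2/3)·(3*(3 - 14*pi**2)/(4*pi**3)) = -7/pi + 3/(2*pi**3).

-7/pi + 3/(2*pi**3)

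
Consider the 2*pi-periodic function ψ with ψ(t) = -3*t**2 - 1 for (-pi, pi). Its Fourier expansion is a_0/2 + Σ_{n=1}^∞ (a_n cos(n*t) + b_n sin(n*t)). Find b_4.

b_4 = 1/pi ∫_{-pi}^{pi} ψ(t) sin(4*t) dt.
ψ is even and sin(4*t) is odd, so the integrand is odd over a symmetric interval and the integral vanishes.

0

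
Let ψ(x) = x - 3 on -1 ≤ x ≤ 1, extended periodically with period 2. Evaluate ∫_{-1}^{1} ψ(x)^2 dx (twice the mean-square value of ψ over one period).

56/3

∫_{-1}^{1} ψ(x)^2 dx = 56/3.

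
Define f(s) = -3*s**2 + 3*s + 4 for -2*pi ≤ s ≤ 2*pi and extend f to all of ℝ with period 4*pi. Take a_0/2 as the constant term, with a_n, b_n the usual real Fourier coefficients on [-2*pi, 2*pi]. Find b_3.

4

b_3 = (1/(2*pi)) ∫_{-2*pi}^{2*pi} f(s) sin(3*s/2) ds.
Integrating by parts twice (tabular method), an antiderivative of (-3*s**2 + 3*s + 4) sin(3*s/2) is 2*s**2*cos(3*s/2) - 8*s*sin(3*s/2)/3 - 2*s*cos(3*s/2) + 4*sin(3*s/2)/3 - 40*cos(3*s/2)/9; evaluating from -2*pi to 2*pi: ∫_{-2*pi}^{2*pi} (-3*s**2 + 3*s + 4) sin(3*s/2) ds = (-8*pi**2 + 40/9 + 4*pi) - (-8*pi**2 - 4*pi + 40/9) = 8*pi.
Hence b_3 = (1/(2*pi))·(8*pi) = 4.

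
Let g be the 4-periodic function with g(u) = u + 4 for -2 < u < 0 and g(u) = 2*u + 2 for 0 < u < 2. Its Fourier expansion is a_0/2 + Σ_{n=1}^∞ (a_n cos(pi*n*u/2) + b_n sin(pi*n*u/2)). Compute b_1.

2/pi

b_1 = 1/2 ∫_{-2}^{2} g(u) sin(pi*u/2) du.
Split the integral at the breakpoints.
Integrating by parts (boundary term plus one more integral), an antiderivative of (u + 4) sin(pi*u/2) is -2*u*cos(pi*u/2)/pi + 4*sin(pi*u/2)/pi**2 - 8*cos(pi*u/2)/pi; evaluating from -2 to 0: ∫_{-2}^{0} (u + 4) sin(pi*u/2) du = (-8/pi) - (4/pi) = -12/pi.
Integrating by parts (boundary term plus one more integral), an antiderivative of (2*u + 2) sin(pi*u/2) is -4*u*cos(pi*u/2)/pi + 8*sin(pi*u/2)/pi**2 - 4*cos(pi*u/2)/pi; evaluating from 0 to 2: ∫_{0}^{2} (2*u + 2) sin(pi*u/2) du = (12/pi) - (-4/pi) = 16/pi.
Summing the pieces and multiplying by (1/2) gives b_1 = 2/pi.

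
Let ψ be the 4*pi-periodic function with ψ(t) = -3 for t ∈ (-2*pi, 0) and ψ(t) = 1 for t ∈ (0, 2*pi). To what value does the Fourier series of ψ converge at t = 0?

-1

At t = 0 the one-sided limits are ψ(0^-) = -3 and ψ(0^+) = 1.
By Dirichlet's theorem the series converges to their average, [(-3) + (1)]/2 = -1.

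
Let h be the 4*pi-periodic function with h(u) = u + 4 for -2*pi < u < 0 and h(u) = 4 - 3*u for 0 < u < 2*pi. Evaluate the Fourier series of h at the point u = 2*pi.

At u = 2*pi the one-sided limits are h(2*pi^-) = 4 - 6*pi and h(2*pi^+) = 4 - 2*pi.
By Dirichlet's theorem the series converges to their average, [(4 - 6*pi) + (4 - 2*pi)]/2 = 4 - 4*pi.

4 - 4*pi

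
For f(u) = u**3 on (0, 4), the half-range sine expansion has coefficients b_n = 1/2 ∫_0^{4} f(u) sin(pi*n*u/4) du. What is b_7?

128*(-6 + 49*pi**2)/(343*pi**3)

b_7 = 1/2 ∫_0^{4} (u**3) sin(7*pi*u/4) du.
Integrating by parts three times (tabular method), an antiderivative of (u**3) sin(7*pi*u/4) is -4*u**3*cos(7*pi*u/4)/(7*pi) + 48*u**2*sin(7*pi*u/4)/(49*pi**2) + 384*u*cos(7*pi*u/4)/(343*pi**3) - 1536*sin(7*pi*u/4)/(2401*pi**4); evaluating from 0 to 4: ∫_{0}^{4} (u**3) sin(7*pi*u/4) du = (256*(-6 + 49*pi**2)/(343*pi**3)) - (0) = 256*(-6 + 49*pi**2)/(343*pi**3).
Hence b_7 = (1/2)·(256*(-6 + 49*pi**2)/(343*pi**3)) = 128*(-6 + 49*pi**2)/(343*pi**3).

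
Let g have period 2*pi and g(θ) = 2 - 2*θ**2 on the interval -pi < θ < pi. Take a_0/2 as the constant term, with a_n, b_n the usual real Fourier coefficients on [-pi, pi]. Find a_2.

-2

a_2 = 1/pi ∫_{-pi}^{pi} g(θ) cos(2*θ) dθ.
g is even and cos(2*θ) is even, so the integrand is even and a_2 = 2/pi ∫_0^{pi} g(θ) cos(2*θ) dθ.
Integrating by parts twice (tabular method), an antiderivative of (2 - 2*θ**2) cos(2*θ) is -θ**2*sin(2*θ) - θ*cos(2*θ) + 3*sin(2*θ)/2; evaluating from 0 to pi: ∫_{0}^{pi} (2 - 2*θ**2) cos(2*θ) dθ = (-pi) - (0) = -pi.
Hence a_2 = (2/pi)·(-pi) = -2.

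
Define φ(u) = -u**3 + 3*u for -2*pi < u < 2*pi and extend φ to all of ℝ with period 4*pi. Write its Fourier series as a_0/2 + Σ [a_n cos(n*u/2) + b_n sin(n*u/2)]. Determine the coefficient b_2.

-18 + 8*pi**2

b_2 = (1/(2*pi)) ∫_{-2*pi}^{2*pi} φ(u) sin(u) du.
φ is odd and sin(u) is odd, so the integrand is even and b_2 = 1/pi ∫_0^{2*pi} φ(u) sin(u) du.
Integrating by parts three times (tabular method), an antiderivative of (-u**3 + 3*u) sin(u) is u**3*cos(u) - 3*u**2*sin(u) - 9*u*cos(u) + 9*sin(u); evaluating from 0 to 2*pi: ∫_{0}^{2*pi} (-u**3 + 3*u) sin(u) du = (-18*pi + 8*pi**3) - (0) = -18*pi + 8*pi**3.
Hence b_2 = (1/pi)·(-18*pi + 8*pi**3) = -18 + 8*pi**2.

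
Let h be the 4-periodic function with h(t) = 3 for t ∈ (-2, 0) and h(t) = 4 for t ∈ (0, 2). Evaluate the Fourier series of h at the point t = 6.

t = 6 differs from t = 2 by 1 full period(s), and the series is 4-periodic.
At t = 2 the one-sided limits are h(2^-) = 4 and h(2^+) = 3.
By Dirichlet's theorem the series converges to their average, [(4) + (3)]/2 = 7/2.

7/2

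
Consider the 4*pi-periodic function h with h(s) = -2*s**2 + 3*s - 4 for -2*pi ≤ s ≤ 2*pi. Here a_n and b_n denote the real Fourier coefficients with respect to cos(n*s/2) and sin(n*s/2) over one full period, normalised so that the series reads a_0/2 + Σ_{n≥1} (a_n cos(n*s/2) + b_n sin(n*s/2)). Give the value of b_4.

b_4 = (1/(2*pi)) ∫_{-2*pi}^{2*pi} h(s) sin(2*s) ds.
Integrating by parts twice (tabular method), an antiderivative of (-2*s**2 + 3*s - 4) sin(2*s) is s**2*cos(2*s) - s*sin(2*s) - 3*s*cos(2*s)/2 + 3*sin(2*s)/4 + 3*cos(2*s)/2; evaluating from -2*pi to 2*pi: ∫_{-2*pi}^{2*pi} (-2*s**2 + 3*s - 4) sin(2*s) ds = (-3*pi + 3/2 + 4*pi**2) - (3/2 + 3*pi + 4*pi**2) = -6*pi.
Hence b_4 = (1/(2*pi))·(-6*pi) = -3.

-3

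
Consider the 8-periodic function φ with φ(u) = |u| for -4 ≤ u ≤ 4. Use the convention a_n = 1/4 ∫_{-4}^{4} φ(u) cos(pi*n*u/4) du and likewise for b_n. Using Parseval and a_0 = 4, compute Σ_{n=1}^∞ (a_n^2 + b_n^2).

Parseval: a_0^2/2 + Σ_{n≥1} (a_n^2+b_n^2) = 1/4 ∫_{-4}^{4} φ(u)^2 du = 32/3.
Subtract a_0^2/2 = 8: Σ (a_n^2+b_n^2) = 8/3.

8/3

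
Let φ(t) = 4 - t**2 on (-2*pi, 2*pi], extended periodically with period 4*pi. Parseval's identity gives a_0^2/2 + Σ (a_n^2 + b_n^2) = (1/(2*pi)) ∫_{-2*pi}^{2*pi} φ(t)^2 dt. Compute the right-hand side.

(1/(2*pi)) ∫_{-2*pi}^{2*pi} φ(t)^2 dt = (1/(2*pi)) · (64*pi*(-10*pi**2 + 15 + 3*pi**4)/15) = -64*pi**2/3 + 32 + 32*pi**4/5.

-64*pi**2/3 + 32 + 32*pi**4/5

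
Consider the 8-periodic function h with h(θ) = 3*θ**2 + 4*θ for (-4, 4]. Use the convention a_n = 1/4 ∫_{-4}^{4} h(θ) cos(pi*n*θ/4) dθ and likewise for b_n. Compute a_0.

32

a_0 = 1/4 ∫_{-4}^{4} h(θ) dθ = 1/4 · (128) = 32.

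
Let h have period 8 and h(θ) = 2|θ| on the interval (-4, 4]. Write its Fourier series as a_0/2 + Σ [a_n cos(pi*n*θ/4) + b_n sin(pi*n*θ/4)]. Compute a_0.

a_0 = 1/4 ∫_{-4}^{4} h(θ) dθ = 1/4 · (32) = 8.

8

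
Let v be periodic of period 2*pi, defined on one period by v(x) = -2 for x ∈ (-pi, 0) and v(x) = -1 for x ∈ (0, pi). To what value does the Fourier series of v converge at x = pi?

At x = pi the one-sided limits are v(pi^-) = -1 and v(pi^+) = -2.
By Dirichlet's theorem the series converges to their average, [(-1) + (-2)]/2 = -3/2.

-3/2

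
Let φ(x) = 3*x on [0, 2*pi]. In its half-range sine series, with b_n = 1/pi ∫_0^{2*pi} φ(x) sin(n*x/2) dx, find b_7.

12/7

b_7 = 1/pi ∫_0^{2*pi} (3*x) sin(7*x/2) dx.
Integrating by parts (boundary term plus one more integral), an antiderivative of (3*x) sin(7*x/2) is -6*x*cos(7*x/2)/7 + 12*sin(7*x/2)/49; evaluating from 0 to 2*pi: ∫_{0}^{2*pi} (3*x) sin(7*x/2) dx = (12*pi/7) - (0) = 12*pi/7.
Hence b_7 = (1/pi)·(12*pi/7) = 12/7.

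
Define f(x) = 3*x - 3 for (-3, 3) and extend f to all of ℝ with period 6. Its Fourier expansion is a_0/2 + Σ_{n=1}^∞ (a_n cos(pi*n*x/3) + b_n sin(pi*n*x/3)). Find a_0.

-6

a_0 = 1/3 ∫_{-3}^{3} f(x) dx = 1/3 · (-18) = -6.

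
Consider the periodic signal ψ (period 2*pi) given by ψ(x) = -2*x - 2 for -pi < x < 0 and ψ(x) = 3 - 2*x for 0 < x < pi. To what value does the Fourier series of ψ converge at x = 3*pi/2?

x = 3*pi/2 differs from x = -pi/2 by 1 full period(s), and the series is 2*pi-periodic.
ψ is continuous at x = -pi/2 with value -2 + pi, so the series converges to -2 + pi there.

-2 + pi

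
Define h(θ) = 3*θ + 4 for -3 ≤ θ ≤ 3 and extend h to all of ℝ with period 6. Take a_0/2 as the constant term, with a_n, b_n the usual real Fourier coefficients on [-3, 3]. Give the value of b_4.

-9/(2*pi)

b_4 = 1/3 ∫_{-3}^{3} h(θ) sin(4*pi*θ/3) dθ.
Integrating by parts (boundary term plus one more integral), an antiderivative of (3*θ + 4) sin(4*pi*θ/3) is -9*θ*cos(4*pi*θ/3)/(4*pi) + 27*sin(4*pi*θ/3)/(16*pi**2) - 3*cos(4*pi*θ/3)/pi; evaluating from -3 to 3: ∫_{-3}^{3} (3*θ + 4) sin(4*pi*θ/3) dθ = (-39/(4*pi)) - (15/(4*pi)) = -27/(2*pi).
Hence b_4 = (1/3)·(-27/(2*pi)) = -9/(2*pi).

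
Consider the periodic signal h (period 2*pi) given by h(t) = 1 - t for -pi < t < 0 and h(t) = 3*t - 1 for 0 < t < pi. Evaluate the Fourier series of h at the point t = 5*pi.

t = 5*pi differs from t = pi by 2 full period(s), and the series is 2*pi-periodic.
At t = pi the one-sided limits are h(pi^-) = -1 + 3*pi and h(pi^+) = 1 + pi.
By Dirichlet's theorem the series converges to their average, [(-1 + 3*pi) + (1 + pi)]/2 = 2*pi.

2*pi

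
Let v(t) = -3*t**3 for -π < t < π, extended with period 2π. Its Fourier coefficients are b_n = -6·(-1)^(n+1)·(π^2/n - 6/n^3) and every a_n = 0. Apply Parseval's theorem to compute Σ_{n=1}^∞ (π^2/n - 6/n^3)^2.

Parseval: Σ b_n^2 = (1/π) ∫_{-π}^{π} v(t)^2 dt = 18*pi**6/7.
b_n^2 = 36·(π^2/n - 6/n^3)^2, so the sum equals (18*pi**6/7)/36 = pi**6/14.

pi**6/14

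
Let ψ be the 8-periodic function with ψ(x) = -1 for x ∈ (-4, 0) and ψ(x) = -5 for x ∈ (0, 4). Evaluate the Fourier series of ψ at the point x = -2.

-1

ψ is continuous at x = -2 with value -1, so the series converges to -1 there.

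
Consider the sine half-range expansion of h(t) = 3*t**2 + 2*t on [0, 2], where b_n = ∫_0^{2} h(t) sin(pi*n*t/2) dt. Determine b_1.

-96/pi**3 + 32/pi

b_1 = ∫_0^{2} (3*t**2 + 2*t) sin(pi*t/2) dt.
Integrating by parts twice (tabular method), an antiderivative of (3*t**2 + 2*t) sin(pi*t/2) is -6*t**2*cos(pi*t/2)/pi + 24*t*sin(pi*t/2)/pi**2 - 4*t*cos(pi*t/2)/pi + 8*sin(pi*t/2)/pi**2 + 48*cos(pi*t/2)/pi**3; evaluating from 0 to 2: ∫_{0}^{2} (3*t**2 + 2*t) sin(pi*t/2) dt = (-48/pi**3 + 32/pi) - (48/pi**3) = -96/pi**3 + 32/pi.
Hence b_1 = -96/pi**3 + 32/pi.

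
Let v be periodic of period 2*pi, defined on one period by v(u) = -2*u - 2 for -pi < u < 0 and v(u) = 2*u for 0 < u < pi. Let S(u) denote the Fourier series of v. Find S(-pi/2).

v is continuous at u = -pi/2 with value -2 + pi, so the series converges to -2 + pi there.

-2 + pi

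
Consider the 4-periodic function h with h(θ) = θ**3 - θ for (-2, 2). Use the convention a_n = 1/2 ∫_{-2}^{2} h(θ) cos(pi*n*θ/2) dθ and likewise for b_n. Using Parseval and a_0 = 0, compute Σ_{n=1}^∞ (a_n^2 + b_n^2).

Parseval: a_0^2/2 + Σ_{n≥1} (a_n^2+b_n^2) = 1/2 ∫_{-2}^{2} h(θ)^2 dθ = 856/105.
Subtract a_0^2/2 = 0: Σ (a_n^2+b_n^2) = 856/105.

856/105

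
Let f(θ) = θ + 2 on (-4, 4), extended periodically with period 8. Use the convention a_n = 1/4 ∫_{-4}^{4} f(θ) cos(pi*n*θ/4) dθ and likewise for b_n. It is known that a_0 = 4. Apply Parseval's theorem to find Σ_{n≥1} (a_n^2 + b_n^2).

Parseval: a_0^2/2 + Σ_{n≥1} (a_n^2+b_n^2) = 1/4 ∫_{-4}^{4} f(θ)^2 dθ = 56/3.
Subtract a_0^2/2 = 8: Σ (a_n^2+b_n^2) = 32/3.

32/3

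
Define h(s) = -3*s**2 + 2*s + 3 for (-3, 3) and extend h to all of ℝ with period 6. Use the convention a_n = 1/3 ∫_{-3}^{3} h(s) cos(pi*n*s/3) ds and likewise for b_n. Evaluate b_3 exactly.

b_3 = 1/3 ∫_{-3}^{3} h(s) sin(pi*s) ds.
Integrating by parts twice (tabular method), an antiderivative of (-3*s**2 + 2*s + 3) sin(pi*s) is 3*s**2*cos(pi*s)/pi - 6*s*sin(pi*s)/pi**2 - 2*s*cos(pi*s)/pi + 2*sin(pi*s)/pi**2 - 3*cos(pi*s)/pi - 6*cos(pi*s)/pi**3; evaluating from -3 to 3: ∫_{-3}^{3} (-3*s**2 + 2*s + 3) sin(pi*s) ds = (-18/pi + 6/pi**3) - (-30/pi + 6/pi**3) = 12/pi.
Hence b_3 = (1/3)·(12/pi) = 4/pi.

4/pi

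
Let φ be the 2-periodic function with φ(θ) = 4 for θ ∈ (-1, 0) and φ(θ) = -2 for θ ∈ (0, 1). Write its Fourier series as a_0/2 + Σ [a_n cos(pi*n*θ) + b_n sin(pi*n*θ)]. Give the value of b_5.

-12/(5*pi)

b_5 = ∫_{-1}^{1} φ(θ) sin(5*pi*θ) dθ.
Split the integral at the breakpoints.
Directly, an antiderivative of (4) sin(5*pi*θ) is -4*cos(5*pi*θ)/(5*pi); evaluating from -1 to 0: ∫_{-1}^{0} (4) sin(5*pi*θ) dθ = (-4/(5*pi)) - (4/(5*pi)) = -8/(5*pi).
Directly, an antiderivative of (-2) sin(5*pi*θ) is 2*cos(5*pi*θ)/(5*pi); evaluating from 0 to 1: ∫_{0}^{1} (-2) sin(5*pi*θ) dθ = (-2/(5*pi)) - (2/(5*pi)) = -4/(5*pi).
Summing the pieces gives b_5 = -12/(5*pi).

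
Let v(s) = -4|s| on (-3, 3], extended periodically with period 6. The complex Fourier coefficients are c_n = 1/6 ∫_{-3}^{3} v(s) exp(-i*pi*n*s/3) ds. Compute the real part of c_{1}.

Since v is real-valued, Re(c_{1}) = 1/6 ∫_{-3}^{3} v(s) cos(pi*s/3) ds = a_{1}/2.
v is even and cos(pi*s/3) is even, so the integrand is even: ∫_{-3}^{3} v(s) cos(pi*s/3) ds = 2∫_0^{3} v(s) cos(pi*s/3) ds.
Integrating by parts (boundary term plus one more integral), an antiderivative of (-4*s) cos(pi*s/3) is -12*s*sin(pi*s/3)/pi - 36*cos(pi*s/3)/pi**2; evaluating from 0 to 3: ∫_{0}^{3} (-4*s) cos(pi*s/3) ds = (36/pi**2) - (-36/pi**2) = 72/pi**2.
So ∫_{-3}^{3} v(s) cos(pi*s/3) ds = 144/pi**2.
Hence Re(c_{1}) = (1/6)·(144/pi**2) = 24/pi**2.

24/pi**2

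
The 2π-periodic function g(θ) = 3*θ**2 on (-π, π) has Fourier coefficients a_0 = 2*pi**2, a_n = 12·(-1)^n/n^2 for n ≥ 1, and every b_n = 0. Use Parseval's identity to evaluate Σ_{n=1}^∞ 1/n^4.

Parseval: a_0^2/2 + Σ a_n^2 = (1/π) ∫_{-π}^{π} g(θ)^2 dθ = 18*pi**4/5.
Subtract a_0^2/2 = 2*pi**4: Σ a_n^2 = 8*pi**4/5.
Since a_n^2 = 144/n^4, Σ 1/n^4 = pi**4/90.

pi**4/90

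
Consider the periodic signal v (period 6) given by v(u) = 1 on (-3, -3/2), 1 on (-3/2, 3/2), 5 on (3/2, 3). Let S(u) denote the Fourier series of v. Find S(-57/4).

u = -57/4 differs from u = -9/4 by -2 full period(s), and the series is 6-periodic.
v is continuous at u = -9/4 with value 1, so the series converges to 1 there.

1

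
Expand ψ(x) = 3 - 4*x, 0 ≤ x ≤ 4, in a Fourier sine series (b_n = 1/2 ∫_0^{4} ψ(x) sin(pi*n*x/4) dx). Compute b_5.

b_5 = 1/2 ∫_0^{4} (3 - 4*x) sin(5*pi*x/4) dx.
Integrating by parts (boundary term plus one more integral), an antiderivative of (3 - 4*x) sin(5*pi*x/4) is 16*x*cos(5*pi*x/4)/(5*pi) - 64*sin(5*pi*x/4)/(25*pi**2) - 12*cos(5*pi*x/4)/(5*pi); evaluating from 0 to 4: ∫_{0}^{4} (3 - 4*x) sin(5*pi*x/4) dx = (-52/(5*pi)) - (-12/(5*pi)) = -8/pi.
Hence b_5 = (1/2)·(-8/pi) = -4/pi.

-4/pi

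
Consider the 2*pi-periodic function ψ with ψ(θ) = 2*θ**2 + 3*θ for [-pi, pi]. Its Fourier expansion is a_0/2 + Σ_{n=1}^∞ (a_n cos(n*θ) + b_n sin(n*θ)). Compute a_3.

a_3 = 1/pi ∫_{-pi}^{pi} ψ(θ) cos(3*θ) dθ.
Integrating by parts twice (tabular method), an antiderivative of (2*θ**2 + 3*θ) cos(3*θ) is 2*θ**2*sin(3*θ)/3 + θ*sin(3*θ) + 4*θ*cos(3*θ)/9 - 4*sin(3*θ)/27 + cos(3*θ)/3; evaluating from -pi to pi: ∫_{-pi}^{pi} (2*θ**2 + 3*θ) cos(3*θ) dθ = (-4*pi/9 - 1/3) - (-1/3 + 4*pi/9) = -8*pi/9.
Hence a_3 = (1/pi)·(-8*pi/9) = -8/9.

-8/9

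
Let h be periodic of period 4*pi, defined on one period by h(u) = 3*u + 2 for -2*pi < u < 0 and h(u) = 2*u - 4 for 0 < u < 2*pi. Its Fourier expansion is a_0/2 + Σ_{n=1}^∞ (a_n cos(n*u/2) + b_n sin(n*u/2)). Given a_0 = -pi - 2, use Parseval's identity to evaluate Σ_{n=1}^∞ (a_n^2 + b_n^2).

-30*pi + 18 + 101*pi**2/6

Parseval: a_0^2/2 + Σ_{n≥1} (a_n^2+b_n^2) = (1/(2*pi)) ∫_{-2*pi}^{2*pi} h(u)^2 du = -28*pi + 20 + 52*pi**2/3.
Subtract a_0^2/2 = (2 + pi)**2/2: Σ (a_n^2+b_n^2) = -30*pi + 18 + 101*pi**2/6.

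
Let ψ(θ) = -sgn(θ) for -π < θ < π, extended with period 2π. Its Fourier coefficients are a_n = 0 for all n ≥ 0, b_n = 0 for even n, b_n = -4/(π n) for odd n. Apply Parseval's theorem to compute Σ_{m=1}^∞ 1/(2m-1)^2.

Parseval: Σ b_n^2 = (1/π) ∫_{-π}^{π} ψ(θ)^2 dθ = 2.
Only odd n contribute, with b_n^2 = 16/(π^2 n^2), so Σ_{m≥1} 1/(2m-1)^2 = π^2·(2)/16 = pi**2/8.

pi**2/8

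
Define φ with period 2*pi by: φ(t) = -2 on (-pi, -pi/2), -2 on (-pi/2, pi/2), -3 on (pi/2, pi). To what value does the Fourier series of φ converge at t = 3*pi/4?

-3

φ is continuous at t = 3*pi/4 with value -3, so the series converges to -3 there.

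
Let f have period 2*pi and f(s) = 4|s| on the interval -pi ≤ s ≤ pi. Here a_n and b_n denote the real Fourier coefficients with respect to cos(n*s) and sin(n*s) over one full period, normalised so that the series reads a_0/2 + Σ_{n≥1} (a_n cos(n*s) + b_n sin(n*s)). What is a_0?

a_0 = 1/pi ∫_{-pi}^{pi} f(s) ds = 1/pi · (4*pi**2) = 4*pi.

4*pi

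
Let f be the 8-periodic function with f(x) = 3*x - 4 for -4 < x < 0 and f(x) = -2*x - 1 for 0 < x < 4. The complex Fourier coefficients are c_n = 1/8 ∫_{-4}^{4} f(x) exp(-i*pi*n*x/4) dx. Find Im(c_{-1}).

5/pi

Since f is real-valued, Im(c_{-1}) = -1/8 ∫_{-4}^{4} f(x) sin(-pi*x/4) dx = b_{1}/2.
Split the integral at the breakpoints.
Integrating by parts (boundary term plus one more integral), an antiderivative of (3*x - 4) sin(-pi*x/4) is 12*x*cos(pi*x/4)/pi - 48*sin(pi*x/4)/pi**2 - 16*cos(pi*x/4)/pi; evaluating from -4 to 0: ∫_{-4}^{0} (3*x - 4) sin(-pi*x/4) dx = (-16/pi) - (64/pi) = -80/pi.
Integrating by parts (boundary term plus one more integral), an antiderivative of (-2*x - 1) sin(-pi*x/4) is -8*x*cos(pi*x/4)/pi + 32*sin(pi*x/4)/pi**2 - 4*cos(pi*x/4)/pi; evaluating from 0 to 4: ∫_{0}^{4} (-2*x - 1) sin(-pi*x/4) dx = (36/pi) - (-4/pi) = 40/pi.
So ∫_{-4}^{4} f(x) sin(-pi*x/4) dx = -40/pi.
Hence Im(c_{-1}) = (-1/8)·(-40/pi) = 5/pi.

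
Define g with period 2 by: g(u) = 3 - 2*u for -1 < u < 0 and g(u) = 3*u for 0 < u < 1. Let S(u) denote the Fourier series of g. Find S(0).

3/2

At u = 0 the one-sided limits are g(0^-) = 3 and g(0^+) = 0.
By Dirichlet's theorem the series converges to their average, [(3) + (0)]/2 = 3/2.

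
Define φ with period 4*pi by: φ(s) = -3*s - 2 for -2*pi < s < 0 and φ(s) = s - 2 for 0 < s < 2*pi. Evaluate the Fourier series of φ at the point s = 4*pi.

-2

s = 4*pi differs from s = 0 by 1 full period(s), and the series is 4*pi-periodic.
φ is continuous at s = 0 with value -2, so the series converges to -2 there.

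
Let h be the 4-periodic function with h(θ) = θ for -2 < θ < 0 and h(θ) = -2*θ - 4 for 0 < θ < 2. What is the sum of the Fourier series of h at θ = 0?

At θ = 0 the one-sided limits are h(0^-) = 0 and h(0^+) = -4.
By Dirichlet's theorem the series converges to their average, [(0) + (-4)]/2 = -2.

-2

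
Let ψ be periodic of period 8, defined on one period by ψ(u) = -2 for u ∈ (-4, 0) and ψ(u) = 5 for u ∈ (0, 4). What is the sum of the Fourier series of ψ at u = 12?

3/2

u = 12 differs from u = 4 by 1 full period(s), and the series is 8-periodic.
At u = 4 the one-sided limits are ψ(4^-) = 5 and ψ(4^+) = -2.
By Dirichlet's theorem the series converges to their average, [(5) + (-2)]/2 = 3/2.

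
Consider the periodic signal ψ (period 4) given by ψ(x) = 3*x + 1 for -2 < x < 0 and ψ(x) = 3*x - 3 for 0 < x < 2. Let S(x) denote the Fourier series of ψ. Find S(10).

-1

x = 10 differs from x = 2 by 2 full period(s), and the series is 4-periodic.
At x = 2 the one-sided limits are ψ(2^-) = 3 and ψ(2^+) = -5.
By Dirichlet's theorem the series converges to their average, [(3) + (-5)]/2 = -1.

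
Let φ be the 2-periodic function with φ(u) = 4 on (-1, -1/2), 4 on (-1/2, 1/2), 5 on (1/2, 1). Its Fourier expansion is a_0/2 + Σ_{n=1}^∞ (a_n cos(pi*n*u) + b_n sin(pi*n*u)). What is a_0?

a_0 = ∫_{-1}^{1} φ(u) du = 17/2.

17/2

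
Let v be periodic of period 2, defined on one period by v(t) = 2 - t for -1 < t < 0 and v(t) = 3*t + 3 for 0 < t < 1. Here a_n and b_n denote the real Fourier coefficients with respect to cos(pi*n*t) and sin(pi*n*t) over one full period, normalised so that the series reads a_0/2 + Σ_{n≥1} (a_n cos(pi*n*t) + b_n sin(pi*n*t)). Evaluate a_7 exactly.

a_7 = ∫_{-1}^{1} v(t) cos(7*pi*t) dt.
Split the integral at the breakpoints.
Integrating by parts (boundary term plus one more integral), an antiderivative of (2 - t) cos(7*pi*t) is -t*sin(7*pi*t)/(7*pi) + 2*sin(7*pi*t)/(7*pi) - cos(7*pi*t)/(49*pi**2); evaluating from -1 to 0: ∫_{-1}^{0} (2 - t) cos(7*pi*t) dt = (-1/(49*pi**2)) - (1/(49*pi**2)) = -2/(49*pi**2).
Integrating by parts (boundary term plus one more integral), an antiderivative of (3*t + 3) cos(7*pi*t) is 3*t*sin(7*pi*t)/(7*pi) + 3*sin(7*pi*t)/(7*pi) + 3*cos(7*pi*t)/(49*pi**2); evaluating from 0 to 1: ∫_{0}^{1} (3*t + 3) cos(7*pi*t) dt = (-3/(49*pi**2)) - (3/(49*pi**2)) = -6/(49*pi**2).
Summing the pieces gives a_7 = -8/(49*pi**2).

-8/(49*pi**2)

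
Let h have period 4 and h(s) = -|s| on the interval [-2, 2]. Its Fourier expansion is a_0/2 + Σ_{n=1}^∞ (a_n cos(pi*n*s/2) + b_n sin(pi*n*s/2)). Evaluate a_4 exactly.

0

a_4 = 1/2 ∫_{-2}^{2} h(s) cos(2*pi*s) ds.
h is even and cos(2*pi*s) is even, so the integrand is even and a_4 = ∫_0^{2} h(s) cos(2*pi*s) ds.
Integrating by parts (boundary term plus one more integral), an antiderivative of (-s) cos(2*pi*s) is -s*sin(2*pi*s)/(2*pi) - cos(2*pi*s)/(4*pi**2); evaluating from 0 to 2: ∫_{0}^{2} (-s) cos(2*pi*s) ds = (-1/(4*pi**2)) - (-1/(4*pi**2)) = 0.
Hence a_4 = 0.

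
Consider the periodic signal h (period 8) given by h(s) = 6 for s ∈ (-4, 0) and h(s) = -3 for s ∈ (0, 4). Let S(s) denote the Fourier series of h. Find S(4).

3/2

At s = 4 the one-sided limits are h(4^-) = -3 and h(4^+) = 6.
By Dirichlet's theorem the series converges to their average, [(-3) + (6)]/2 = 3/2.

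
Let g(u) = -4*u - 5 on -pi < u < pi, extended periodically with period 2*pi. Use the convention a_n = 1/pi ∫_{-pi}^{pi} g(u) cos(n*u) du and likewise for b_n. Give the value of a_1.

0

a_1 = 1/pi ∫_{-pi}^{pi} g(u) cos(u) du.
Integrating by parts (boundary term plus one more integral), an antiderivative of (-4*u - 5) cos(u) is -4*u*sin(u) - 5*sin(u) - 4*cos(u); evaluating from -pi to pi: ∫_{-pi}^{pi} (-4*u - 5) cos(u) du = (4) - (4) = 0.
Hence a_1 = (1/pi)·(0) = 0.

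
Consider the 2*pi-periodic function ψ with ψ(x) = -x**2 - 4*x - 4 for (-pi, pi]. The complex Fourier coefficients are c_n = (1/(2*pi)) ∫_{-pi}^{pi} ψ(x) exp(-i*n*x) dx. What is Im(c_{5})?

4/5

Since ψ is real-valued, Im(c_{5}) = -(1/(2*pi)) ∫_{-pi}^{pi} ψ(x) sin(5*x) dx = -b_{5}/2.
Integrating by parts twice (tabular method), an antiderivative of (-x**2 - 4*x - 4) sin(5*x) is x**2*cos(5*x)/5 - 2*x*sin(5*x)/25 + 4*x*cos(5*x)/5 - 4*sin(5*x)/25 + 98*cos(5*x)/125; evaluating from -pi to pi: ∫_{-pi}^{pi} (-x**2 - 4*x - 4) sin(5*x) dx = (-4*pi/5 - pi**2/5 - 98/125) - (-pi**2/5 - 98/125 + 4*pi/5) = -8*pi/5.
Hence Im(c_{5}) = (-1/(2*pi))·(-8*pi/5) = 4/5.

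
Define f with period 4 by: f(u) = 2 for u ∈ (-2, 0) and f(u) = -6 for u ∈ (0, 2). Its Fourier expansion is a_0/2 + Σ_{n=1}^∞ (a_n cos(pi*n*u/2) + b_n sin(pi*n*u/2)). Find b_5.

-16/(5*pi)

b_5 = 1/2 ∫_{-2}^{2} f(u) sin(5*pi*u/2) du.
Split the integral at the breakpoints.
Directly, an antiderivative of (2) sin(5*pi*u/2) is -4*cos(5*pi*u/2)/(5*pi); evaluating from -2 to 0: ∫_{-2}^{0} (2) sin(5*pi*u/2) du = (-4/(5*pi)) - (4/(5*pi)) = -8/(5*pi).
Directly, an antiderivative of (-6) sin(5*pi*u/2) is 12*cos(5*pi*u/2)/(5*pi); evaluating from 0 to 2: ∫_{0}^{2} (-6) sin(5*pi*u/2) du = (-12/(5*pi)) - (12/(5*pi)) = -24/(5*pi).
Summing the pieces and multiplying by (1/2) gives b_5 = -16/(5*pi).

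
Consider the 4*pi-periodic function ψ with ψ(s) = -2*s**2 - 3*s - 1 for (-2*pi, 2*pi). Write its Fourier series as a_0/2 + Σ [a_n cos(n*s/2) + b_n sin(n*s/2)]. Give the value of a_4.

-2

a_4 = (1/(2*pi)) ∫_{-2*pi}^{2*pi} ψ(s) cos(2*s) ds.
Integrating by parts twice (tabular method), an antiderivative of (-2*s**2 - 3*s - 1) cos(2*s) is -s**2*sin(2*s) - 3*s*sin(2*s)/2 - s*cos(2*s) - 3*cos(2*s)/4; evaluating from -2*pi to 2*pi: ∫_{-2*pi}^{2*pi} (-2*s**2 - 3*s - 1) cos(2*s) ds = (-2*pi - 3/4) - (-3/4 + 2*pi) = -4*pi.
Hence a_4 = (1/(2*pi))·(-4*pi) = -2.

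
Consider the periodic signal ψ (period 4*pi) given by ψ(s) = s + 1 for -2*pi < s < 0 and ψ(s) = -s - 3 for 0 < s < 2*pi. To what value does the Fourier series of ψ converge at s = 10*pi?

-2*pi - 1

s = 10*pi differs from s = 2*pi by 2 full period(s), and the series is 4*pi-periodic.
At s = 2*pi the one-sided limits are ψ(2*pi^-) = -2*pi - 3 and ψ(2*pi^+) = 1 - 2*pi.
By Dirichlet's theorem the series converges to their average, [(-2*pi - 3) + (1 - 2*pi)]/2 = -2*pi - 1.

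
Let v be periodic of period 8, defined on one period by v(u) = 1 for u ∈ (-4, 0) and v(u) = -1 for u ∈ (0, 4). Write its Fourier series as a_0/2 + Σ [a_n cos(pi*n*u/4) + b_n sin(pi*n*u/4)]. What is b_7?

-4/(7*pi)

b_7 = 1/4 ∫_{-4}^{4} v(u) sin(7*pi*u/4) du.
v is odd and sin(7*pi*u/4) is odd, so the integrand is even and b_7 = 1/2 ∫_0^{4} v(u) sin(7*pi*u/4) du.
Directly, an antiderivative of (-1) sin(7*pi*u/4) is 4*cos(7*pi*u/4)/(7*pi); evaluating from 0 to 4: ∫_{0}^{4} (-1) sin(7*pi*u/4) du = (-4/(7*pi)) - (4/(7*pi)) = -8/(7*pi).
Hence b_7 = (1/2)·(-8/(7*pi)) = -4/(7*pi).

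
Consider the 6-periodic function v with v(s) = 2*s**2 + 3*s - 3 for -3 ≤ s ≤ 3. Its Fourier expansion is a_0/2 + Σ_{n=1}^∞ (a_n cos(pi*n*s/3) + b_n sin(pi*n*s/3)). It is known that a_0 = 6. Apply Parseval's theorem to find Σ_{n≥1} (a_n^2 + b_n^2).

558/5

Parseval: a_0^2/2 + Σ_{n≥1} (a_n^2+b_n^2) = 1/3 ∫_{-3}^{3} v(s)^2 ds = 648/5.
Subtract a_0^2/2 = 18: Σ (a_n^2+b_n^2) = 558/5.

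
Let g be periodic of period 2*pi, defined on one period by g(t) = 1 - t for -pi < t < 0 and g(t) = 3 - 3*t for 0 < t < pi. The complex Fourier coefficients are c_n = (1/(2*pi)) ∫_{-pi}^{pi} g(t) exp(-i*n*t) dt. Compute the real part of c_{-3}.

2/(9*pi)

Since g is real-valued, Re(c_{-3}) = (1/(2*pi)) ∫_{-pi}^{pi} g(t) cos(-3*t) dt = a_{3}/2.
Split the integral at the breakpoints.
Integrating by parts (boundary term plus one more integral), an antiderivative of (1 - t) cos(-3*t) is -t*sin(3*t)/3 + sin(3*t)/3 - cos(3*t)/9; evaluating from -pi to 0: ∫_{-pi}^{0} (1 - t) cos(-3*t) dt = (-1/9) - (1/9) = -2/9.
Integrating by parts (boundary term plus one more integral), an antiderivative of (3 - 3*t) cos(-3*t) is -t*sin(3*t) + sin(3*t) - cos(3*t)/3; evaluating from 0 to pi: ∫_{0}^{pi} (3 - 3*t) cos(-3*t) dt = (1/3) - (-1/3) = 2/3.
So ∫_{-pi}^{pi} g(t) cos(-3*t) dt = 4/9.
Hence Re(c_{-3}) = (1/(2*pi))·(4/9) = 2/(9*pi).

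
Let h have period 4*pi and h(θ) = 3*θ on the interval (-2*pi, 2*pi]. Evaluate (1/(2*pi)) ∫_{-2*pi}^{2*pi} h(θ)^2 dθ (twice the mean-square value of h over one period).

(1/(2*pi)) ∫_{-2*pi}^{2*pi} h(θ)^2 dθ = (1/(2*pi)) · (48*pi**3) = 24*pi**2.

24*pi**2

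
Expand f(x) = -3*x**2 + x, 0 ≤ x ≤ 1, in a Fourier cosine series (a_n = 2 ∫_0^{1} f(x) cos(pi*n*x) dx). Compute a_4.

a_4 = 2 ∫_0^{1} (-3*x**2 + x) cos(4*pi*x) dx.
Integrating by parts twice (tabular method), an antiderivative of (-3*x**2 + x) cos(4*pi*x) is -3*x**2*sin(4*pi*x)/(4*pi) + x*sin(4*pi*x)/(4*pi) - 3*x*cos(4*pi*x)/(8*pi**2) + 3*sin(4*pi*x)/(32*pi**3) + cos(4*pi*x)/(16*pi**2); evaluating from 0 to 1: ∫_{0}^{1} (-3*x**2 + x) cos(4*pi*x) dx = (-5/(16*pi**2)) - (1/(16*pi**2)) = -3/(8*pi**2).
Hence a_4 = 2·(-3/(8*pi**2)) = -3/(4*pi**2).

-3/(4*pi**2)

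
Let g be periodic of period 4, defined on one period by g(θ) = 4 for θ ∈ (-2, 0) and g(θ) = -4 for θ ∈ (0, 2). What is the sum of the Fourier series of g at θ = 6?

0

θ = 6 differs from θ = -2 by 2 full period(s), and the series is 4-periodic.
At θ = -2 the one-sided limits are g(-2^-) = -4 and g(-2^+) = 4.
By Dirichlet's theorem the series converges to their average, [(-4) + (4)]/2 = 0.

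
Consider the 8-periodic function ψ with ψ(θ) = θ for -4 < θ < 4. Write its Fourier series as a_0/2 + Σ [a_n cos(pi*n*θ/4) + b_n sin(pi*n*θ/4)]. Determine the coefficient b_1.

b_1 = 1/4 ∫_{-4}^{4} ψ(θ) sin(pi*θ/4) dθ.
ψ is odd and sin(pi*θ/4) is odd, so the integrand is even and b_1 = 1/2 ∫_0^{4} ψ(θ) sin(pi*θ/4) dθ.
Integrating by parts (boundary term plus one more integral), an antiderivative of (θ) sin(pi*θ/4) is -4*θ*cos(pi*θ/4)/pi + 16*sin(pi*θ/4)/pi**2; evaluating from 0 to 4: ∫_{0}^{4} (θ) sin(pi*θ/4) dθ = (16/pi) - (0) = 16/pi.
Hence b_1 = (1/2)·(16/pi) = 8/pi.

8/pi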